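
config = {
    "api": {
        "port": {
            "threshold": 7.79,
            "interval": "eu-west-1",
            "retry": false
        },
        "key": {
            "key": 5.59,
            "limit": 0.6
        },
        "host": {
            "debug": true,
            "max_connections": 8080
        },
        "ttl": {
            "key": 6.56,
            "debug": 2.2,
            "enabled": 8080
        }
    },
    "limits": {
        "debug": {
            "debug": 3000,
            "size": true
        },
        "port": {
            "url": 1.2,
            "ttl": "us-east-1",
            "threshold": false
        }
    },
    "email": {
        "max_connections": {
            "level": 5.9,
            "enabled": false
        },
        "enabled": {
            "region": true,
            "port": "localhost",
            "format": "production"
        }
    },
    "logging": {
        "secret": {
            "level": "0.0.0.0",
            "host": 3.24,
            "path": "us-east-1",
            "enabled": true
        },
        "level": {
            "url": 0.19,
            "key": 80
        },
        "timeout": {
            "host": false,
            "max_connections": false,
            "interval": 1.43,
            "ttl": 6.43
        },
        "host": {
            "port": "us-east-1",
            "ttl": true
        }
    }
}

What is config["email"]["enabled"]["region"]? True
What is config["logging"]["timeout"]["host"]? False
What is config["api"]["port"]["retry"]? False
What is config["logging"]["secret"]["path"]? "us-east-1"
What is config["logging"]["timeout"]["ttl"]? 6.43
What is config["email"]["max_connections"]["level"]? 5.9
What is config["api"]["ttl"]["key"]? 6.56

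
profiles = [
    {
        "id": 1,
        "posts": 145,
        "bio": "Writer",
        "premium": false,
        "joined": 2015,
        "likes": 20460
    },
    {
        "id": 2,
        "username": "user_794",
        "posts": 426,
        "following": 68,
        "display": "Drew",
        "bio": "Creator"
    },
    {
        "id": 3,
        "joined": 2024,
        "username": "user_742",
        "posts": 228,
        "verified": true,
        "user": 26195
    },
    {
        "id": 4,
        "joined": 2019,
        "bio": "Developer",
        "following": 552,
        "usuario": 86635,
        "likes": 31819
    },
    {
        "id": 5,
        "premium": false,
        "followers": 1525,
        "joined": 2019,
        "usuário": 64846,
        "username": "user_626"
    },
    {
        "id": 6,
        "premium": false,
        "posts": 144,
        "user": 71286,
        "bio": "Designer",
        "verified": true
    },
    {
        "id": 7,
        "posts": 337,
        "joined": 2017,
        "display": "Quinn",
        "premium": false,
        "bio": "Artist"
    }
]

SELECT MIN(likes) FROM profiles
20460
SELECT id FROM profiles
[1, 2, 3, 4, 5, 6, 7]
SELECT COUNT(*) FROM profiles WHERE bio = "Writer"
1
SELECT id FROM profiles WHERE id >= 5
[5, 6, 7]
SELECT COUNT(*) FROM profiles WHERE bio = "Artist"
1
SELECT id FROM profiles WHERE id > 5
[6, 7]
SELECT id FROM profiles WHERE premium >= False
[1, 5, 6, 7]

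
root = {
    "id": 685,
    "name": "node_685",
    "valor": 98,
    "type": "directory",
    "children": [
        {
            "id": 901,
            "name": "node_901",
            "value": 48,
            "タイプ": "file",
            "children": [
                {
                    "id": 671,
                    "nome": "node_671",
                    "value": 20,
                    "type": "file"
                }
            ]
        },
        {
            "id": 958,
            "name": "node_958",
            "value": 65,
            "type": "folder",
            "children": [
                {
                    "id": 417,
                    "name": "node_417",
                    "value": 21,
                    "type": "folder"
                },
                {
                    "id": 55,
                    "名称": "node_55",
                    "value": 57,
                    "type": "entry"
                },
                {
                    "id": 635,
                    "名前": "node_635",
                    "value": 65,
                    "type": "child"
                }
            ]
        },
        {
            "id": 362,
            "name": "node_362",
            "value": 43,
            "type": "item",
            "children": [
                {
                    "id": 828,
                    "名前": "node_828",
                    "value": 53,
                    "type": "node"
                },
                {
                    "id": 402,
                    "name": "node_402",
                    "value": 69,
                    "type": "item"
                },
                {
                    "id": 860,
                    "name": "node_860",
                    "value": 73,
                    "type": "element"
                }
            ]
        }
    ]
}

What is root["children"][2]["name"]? "node_362"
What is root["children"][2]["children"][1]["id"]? 402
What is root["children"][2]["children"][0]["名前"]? "node_828"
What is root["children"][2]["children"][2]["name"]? "node_860"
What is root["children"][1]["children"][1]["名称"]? "node_55"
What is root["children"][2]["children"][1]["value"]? 69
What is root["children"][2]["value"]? 43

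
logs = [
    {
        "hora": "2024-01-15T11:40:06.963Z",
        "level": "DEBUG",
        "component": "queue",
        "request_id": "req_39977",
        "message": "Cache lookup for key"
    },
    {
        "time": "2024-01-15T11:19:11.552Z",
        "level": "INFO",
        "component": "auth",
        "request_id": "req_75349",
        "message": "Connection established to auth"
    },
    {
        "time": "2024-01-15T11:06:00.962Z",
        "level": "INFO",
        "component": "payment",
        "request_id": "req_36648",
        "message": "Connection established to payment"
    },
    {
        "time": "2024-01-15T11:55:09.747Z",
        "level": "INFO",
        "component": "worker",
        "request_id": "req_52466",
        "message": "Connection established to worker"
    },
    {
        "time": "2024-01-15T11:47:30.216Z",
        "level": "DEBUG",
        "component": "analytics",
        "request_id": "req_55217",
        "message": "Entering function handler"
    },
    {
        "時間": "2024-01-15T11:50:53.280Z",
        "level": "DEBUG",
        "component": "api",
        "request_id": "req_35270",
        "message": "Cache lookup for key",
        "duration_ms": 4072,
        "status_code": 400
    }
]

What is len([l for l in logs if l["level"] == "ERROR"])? 0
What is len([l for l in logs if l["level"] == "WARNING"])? 0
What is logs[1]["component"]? "auth"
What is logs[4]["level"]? "DEBUG"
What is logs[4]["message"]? "Entering function handler"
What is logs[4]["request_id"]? "req_55217"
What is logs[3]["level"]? "INFO"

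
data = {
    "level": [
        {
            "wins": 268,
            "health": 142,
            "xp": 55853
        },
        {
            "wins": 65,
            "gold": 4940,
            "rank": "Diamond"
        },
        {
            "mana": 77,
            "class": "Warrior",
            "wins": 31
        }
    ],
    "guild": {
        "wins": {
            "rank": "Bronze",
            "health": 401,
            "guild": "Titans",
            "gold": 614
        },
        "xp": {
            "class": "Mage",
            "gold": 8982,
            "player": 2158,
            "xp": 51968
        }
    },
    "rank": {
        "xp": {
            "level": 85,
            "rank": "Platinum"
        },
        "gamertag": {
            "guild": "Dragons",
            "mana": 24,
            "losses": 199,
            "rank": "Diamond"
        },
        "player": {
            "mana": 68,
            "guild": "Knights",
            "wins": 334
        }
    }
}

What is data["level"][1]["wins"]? 65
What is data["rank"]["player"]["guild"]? "Knights"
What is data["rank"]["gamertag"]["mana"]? 24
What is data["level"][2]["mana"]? 77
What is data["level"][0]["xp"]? 55853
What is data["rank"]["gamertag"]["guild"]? "Dragons"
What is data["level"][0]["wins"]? 268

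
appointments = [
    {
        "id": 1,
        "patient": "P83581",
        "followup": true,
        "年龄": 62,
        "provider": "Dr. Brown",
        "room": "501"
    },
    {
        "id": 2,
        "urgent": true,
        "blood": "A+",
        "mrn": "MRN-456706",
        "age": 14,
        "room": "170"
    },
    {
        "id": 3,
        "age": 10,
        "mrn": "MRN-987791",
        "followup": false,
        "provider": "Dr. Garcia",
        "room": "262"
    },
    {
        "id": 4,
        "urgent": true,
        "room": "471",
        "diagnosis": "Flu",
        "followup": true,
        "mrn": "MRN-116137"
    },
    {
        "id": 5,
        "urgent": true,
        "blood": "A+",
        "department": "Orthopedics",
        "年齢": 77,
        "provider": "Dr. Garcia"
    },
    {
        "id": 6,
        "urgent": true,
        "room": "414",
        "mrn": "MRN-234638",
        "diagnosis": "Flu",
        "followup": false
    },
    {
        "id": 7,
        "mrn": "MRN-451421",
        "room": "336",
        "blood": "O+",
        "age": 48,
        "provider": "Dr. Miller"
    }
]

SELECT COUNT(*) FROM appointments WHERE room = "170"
1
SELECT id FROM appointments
[1, 2, 3, 4, 5, 6, 7]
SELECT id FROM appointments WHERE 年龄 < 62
[]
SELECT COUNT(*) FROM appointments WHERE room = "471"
1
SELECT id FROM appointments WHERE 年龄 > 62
[]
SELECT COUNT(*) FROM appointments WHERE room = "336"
1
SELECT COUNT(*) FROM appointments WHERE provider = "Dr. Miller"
1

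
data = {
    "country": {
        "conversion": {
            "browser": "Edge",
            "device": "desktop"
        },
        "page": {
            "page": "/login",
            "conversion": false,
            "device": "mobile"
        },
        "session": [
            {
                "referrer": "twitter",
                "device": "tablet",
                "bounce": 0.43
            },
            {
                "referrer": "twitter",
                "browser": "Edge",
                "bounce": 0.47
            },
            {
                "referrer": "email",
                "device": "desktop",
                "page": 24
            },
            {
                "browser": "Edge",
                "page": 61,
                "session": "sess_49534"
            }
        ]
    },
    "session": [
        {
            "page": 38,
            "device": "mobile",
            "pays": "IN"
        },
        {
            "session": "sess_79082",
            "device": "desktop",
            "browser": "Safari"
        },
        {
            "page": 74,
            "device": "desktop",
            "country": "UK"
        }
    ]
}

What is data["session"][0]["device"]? "mobile"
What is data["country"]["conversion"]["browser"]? "Edge"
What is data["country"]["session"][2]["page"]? 24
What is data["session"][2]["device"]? "desktop"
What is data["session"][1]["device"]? "desktop"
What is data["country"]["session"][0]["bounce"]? 0.43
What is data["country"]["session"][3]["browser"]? "Edge"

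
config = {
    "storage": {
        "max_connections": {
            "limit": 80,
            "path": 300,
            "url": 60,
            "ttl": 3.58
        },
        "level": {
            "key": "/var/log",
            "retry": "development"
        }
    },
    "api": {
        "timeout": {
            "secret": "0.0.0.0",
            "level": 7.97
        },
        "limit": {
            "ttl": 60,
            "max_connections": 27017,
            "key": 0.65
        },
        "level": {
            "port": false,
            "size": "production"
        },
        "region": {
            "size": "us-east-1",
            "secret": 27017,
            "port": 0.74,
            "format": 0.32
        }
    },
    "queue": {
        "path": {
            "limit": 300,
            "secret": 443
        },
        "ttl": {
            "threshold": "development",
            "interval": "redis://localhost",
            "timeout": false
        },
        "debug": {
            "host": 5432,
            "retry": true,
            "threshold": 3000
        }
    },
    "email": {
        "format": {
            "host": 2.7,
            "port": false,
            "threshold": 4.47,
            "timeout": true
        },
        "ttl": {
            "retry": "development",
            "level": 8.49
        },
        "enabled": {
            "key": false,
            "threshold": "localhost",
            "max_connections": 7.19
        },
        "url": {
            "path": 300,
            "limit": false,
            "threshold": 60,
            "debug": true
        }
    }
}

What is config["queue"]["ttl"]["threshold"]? "development"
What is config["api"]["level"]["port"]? False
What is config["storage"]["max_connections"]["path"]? 300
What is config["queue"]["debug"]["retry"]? True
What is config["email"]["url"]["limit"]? False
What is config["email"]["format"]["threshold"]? 4.47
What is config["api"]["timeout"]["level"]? 7.97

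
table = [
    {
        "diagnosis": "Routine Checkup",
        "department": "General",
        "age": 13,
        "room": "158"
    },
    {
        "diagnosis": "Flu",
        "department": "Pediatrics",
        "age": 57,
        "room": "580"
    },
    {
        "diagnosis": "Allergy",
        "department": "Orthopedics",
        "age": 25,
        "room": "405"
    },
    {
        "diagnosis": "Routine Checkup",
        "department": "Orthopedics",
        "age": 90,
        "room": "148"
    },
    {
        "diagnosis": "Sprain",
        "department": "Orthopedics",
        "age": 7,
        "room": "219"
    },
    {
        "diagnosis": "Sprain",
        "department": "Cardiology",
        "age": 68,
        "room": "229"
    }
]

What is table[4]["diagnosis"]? "Sprain"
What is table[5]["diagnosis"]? "Sprain"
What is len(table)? 6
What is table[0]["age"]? 13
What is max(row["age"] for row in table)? 90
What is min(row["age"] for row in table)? 7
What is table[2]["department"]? "Orthopedics"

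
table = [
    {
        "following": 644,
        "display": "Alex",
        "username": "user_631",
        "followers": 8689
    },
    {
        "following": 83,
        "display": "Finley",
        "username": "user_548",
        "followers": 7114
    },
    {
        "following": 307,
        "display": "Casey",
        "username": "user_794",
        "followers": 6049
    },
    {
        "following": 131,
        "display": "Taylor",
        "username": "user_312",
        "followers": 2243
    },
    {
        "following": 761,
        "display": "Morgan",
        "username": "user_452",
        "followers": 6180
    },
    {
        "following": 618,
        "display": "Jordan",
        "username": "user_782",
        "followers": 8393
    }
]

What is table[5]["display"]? "Jordan"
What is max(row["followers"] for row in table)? 8689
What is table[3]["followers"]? 2243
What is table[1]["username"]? "user_548"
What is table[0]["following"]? 644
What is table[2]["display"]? "Casey"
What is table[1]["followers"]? 7114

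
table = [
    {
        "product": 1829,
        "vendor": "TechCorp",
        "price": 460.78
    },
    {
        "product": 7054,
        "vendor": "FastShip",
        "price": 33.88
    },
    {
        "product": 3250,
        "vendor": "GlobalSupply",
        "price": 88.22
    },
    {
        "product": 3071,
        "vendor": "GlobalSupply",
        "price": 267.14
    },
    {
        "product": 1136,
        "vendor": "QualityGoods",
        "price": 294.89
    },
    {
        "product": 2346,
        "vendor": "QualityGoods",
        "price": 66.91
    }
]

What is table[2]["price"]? 88.22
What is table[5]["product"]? 2346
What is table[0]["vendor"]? "TechCorp"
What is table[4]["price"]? 294.89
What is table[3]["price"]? 267.14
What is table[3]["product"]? 3071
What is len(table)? 6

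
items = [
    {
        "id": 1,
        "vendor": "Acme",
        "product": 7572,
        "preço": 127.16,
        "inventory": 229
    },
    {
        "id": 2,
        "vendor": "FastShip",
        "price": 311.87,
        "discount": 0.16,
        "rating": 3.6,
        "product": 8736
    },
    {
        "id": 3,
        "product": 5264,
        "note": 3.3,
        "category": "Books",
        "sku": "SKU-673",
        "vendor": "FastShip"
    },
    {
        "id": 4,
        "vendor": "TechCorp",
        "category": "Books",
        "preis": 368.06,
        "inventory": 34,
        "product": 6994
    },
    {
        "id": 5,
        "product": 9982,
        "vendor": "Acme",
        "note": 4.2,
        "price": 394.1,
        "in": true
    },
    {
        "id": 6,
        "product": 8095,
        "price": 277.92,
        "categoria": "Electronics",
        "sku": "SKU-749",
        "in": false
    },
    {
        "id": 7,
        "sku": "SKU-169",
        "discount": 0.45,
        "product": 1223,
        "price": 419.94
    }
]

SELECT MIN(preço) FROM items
127.16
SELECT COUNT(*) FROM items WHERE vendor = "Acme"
2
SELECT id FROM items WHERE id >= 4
[4, 5, 6, 7]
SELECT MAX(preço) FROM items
127.16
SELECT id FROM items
[1, 2, 3, 4, 5, 6, 7]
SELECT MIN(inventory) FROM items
34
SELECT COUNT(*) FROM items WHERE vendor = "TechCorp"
1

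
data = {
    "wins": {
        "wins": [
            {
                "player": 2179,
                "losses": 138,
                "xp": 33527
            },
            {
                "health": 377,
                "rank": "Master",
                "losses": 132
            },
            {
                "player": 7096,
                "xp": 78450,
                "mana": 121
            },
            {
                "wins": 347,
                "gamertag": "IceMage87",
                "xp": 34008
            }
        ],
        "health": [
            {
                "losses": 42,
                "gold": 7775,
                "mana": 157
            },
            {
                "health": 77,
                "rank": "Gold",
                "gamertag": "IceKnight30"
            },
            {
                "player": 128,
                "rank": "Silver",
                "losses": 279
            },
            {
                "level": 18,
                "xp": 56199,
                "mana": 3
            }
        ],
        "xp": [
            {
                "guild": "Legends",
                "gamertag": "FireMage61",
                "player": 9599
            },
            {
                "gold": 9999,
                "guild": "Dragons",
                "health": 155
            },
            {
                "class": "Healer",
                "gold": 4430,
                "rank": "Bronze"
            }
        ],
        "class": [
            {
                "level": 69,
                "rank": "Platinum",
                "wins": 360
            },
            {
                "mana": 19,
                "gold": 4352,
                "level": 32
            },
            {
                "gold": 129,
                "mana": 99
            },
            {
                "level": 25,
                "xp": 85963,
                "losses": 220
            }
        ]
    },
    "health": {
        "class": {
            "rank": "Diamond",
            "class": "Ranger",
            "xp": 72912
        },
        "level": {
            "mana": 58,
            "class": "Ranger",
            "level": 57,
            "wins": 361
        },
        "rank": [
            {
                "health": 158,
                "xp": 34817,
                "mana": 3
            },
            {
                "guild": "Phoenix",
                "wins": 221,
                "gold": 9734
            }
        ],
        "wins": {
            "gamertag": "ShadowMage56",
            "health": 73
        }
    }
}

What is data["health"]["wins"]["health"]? 73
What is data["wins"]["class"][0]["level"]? 69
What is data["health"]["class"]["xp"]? 72912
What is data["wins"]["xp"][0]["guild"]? "Legends"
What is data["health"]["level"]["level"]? 57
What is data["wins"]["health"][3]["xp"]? 56199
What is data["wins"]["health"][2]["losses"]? 279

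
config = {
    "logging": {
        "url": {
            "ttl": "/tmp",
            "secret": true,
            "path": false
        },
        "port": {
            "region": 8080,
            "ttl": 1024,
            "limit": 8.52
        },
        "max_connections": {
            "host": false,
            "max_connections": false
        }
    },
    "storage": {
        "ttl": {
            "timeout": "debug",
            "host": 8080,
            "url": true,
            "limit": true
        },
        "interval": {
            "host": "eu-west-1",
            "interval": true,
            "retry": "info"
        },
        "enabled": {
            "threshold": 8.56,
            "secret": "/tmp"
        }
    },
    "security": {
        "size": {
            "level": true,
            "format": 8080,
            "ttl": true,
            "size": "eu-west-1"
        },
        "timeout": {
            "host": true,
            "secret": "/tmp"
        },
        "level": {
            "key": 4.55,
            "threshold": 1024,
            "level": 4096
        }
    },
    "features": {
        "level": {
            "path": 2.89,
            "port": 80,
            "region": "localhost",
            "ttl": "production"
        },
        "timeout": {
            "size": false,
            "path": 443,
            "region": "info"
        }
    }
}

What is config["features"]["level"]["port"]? 80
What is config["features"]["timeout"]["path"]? 443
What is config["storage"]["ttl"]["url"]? True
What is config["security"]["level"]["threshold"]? 1024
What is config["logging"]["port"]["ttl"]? 1024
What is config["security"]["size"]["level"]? True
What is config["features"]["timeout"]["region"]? "info"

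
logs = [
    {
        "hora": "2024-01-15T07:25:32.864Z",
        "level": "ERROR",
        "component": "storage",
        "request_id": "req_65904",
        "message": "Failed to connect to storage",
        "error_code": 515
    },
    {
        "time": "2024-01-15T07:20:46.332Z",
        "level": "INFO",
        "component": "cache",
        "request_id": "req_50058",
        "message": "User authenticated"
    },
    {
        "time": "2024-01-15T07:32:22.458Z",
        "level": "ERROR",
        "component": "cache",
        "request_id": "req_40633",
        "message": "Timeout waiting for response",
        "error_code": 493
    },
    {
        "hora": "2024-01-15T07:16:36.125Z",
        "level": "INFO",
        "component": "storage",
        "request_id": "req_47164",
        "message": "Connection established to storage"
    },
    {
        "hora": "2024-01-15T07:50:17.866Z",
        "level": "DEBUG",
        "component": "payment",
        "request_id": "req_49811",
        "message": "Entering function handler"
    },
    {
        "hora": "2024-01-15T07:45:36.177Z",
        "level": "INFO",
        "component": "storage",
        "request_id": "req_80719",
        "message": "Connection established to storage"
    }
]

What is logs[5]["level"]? "INFO"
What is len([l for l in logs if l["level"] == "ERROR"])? 2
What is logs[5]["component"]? "storage"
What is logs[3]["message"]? "Connection established to storage"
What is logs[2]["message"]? "Timeout waiting for response"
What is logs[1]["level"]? "INFO"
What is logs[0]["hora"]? "2024-01-15T07:25:32.864Z"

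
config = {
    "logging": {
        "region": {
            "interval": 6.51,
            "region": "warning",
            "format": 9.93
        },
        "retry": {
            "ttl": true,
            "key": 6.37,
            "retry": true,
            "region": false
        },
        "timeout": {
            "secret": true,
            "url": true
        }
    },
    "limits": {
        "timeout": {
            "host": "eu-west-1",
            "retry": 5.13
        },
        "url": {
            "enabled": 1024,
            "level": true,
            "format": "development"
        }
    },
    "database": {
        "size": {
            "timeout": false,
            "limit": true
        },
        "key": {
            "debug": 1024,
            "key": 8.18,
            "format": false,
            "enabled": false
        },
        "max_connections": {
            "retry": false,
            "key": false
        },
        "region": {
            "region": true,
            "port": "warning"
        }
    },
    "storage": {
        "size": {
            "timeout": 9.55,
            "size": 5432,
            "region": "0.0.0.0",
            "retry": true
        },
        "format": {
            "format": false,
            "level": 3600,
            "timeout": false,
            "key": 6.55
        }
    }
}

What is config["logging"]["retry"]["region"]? False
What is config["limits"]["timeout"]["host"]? "eu-west-1"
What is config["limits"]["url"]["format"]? "development"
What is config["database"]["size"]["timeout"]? False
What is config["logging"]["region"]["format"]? 9.93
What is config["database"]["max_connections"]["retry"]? False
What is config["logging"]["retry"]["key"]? 6.37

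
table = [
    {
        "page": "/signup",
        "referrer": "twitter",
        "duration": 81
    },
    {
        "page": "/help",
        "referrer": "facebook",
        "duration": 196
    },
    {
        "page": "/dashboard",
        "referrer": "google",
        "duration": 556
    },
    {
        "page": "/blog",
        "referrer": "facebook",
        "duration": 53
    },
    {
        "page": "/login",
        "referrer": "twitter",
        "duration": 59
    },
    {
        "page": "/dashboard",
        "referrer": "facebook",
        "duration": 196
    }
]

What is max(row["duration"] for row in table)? 556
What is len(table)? 6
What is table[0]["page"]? "/signup"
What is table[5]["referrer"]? "facebook"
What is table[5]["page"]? "/dashboard"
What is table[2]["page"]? "/dashboard"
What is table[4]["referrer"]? "twitter"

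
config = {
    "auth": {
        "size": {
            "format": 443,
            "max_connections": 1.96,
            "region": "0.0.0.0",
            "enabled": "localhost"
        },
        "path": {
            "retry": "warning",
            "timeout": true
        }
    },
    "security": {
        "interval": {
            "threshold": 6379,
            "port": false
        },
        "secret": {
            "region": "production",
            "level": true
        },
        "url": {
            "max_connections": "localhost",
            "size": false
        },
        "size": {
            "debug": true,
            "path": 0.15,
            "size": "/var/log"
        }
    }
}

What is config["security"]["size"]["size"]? "/var/log"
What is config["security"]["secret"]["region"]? "production"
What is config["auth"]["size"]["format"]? 443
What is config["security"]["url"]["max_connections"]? "localhost"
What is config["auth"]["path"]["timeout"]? True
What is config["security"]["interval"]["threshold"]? 6379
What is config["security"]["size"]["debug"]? True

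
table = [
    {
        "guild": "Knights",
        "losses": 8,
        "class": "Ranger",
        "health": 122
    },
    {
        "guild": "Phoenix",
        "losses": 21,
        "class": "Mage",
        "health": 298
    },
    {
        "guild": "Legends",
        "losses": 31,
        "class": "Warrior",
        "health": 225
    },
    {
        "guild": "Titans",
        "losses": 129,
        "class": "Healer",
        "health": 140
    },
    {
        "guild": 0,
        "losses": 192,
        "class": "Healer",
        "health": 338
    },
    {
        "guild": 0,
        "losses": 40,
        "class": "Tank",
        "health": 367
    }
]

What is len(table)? 6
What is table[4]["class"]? "Healer"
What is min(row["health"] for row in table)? 122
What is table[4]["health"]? 338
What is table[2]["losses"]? 31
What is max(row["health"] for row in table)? 367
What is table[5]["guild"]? 0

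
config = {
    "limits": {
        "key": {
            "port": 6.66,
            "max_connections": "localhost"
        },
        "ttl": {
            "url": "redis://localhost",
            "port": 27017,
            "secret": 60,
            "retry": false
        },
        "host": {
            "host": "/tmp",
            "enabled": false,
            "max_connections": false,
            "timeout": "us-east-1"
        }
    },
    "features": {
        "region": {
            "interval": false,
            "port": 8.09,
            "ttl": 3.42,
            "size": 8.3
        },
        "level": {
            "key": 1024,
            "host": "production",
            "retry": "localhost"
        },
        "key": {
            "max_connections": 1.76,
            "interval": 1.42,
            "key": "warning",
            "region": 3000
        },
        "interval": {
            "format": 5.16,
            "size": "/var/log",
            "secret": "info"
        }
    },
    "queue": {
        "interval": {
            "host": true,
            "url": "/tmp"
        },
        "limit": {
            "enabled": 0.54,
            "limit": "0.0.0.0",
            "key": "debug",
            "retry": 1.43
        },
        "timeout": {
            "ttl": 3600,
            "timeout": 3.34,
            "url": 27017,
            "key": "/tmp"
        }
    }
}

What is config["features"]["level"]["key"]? 1024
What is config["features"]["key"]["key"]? "warning"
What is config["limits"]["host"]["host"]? "/tmp"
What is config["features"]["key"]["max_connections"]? 1.76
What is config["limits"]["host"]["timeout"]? "us-east-1"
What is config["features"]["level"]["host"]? "production"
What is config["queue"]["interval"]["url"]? "/tmp"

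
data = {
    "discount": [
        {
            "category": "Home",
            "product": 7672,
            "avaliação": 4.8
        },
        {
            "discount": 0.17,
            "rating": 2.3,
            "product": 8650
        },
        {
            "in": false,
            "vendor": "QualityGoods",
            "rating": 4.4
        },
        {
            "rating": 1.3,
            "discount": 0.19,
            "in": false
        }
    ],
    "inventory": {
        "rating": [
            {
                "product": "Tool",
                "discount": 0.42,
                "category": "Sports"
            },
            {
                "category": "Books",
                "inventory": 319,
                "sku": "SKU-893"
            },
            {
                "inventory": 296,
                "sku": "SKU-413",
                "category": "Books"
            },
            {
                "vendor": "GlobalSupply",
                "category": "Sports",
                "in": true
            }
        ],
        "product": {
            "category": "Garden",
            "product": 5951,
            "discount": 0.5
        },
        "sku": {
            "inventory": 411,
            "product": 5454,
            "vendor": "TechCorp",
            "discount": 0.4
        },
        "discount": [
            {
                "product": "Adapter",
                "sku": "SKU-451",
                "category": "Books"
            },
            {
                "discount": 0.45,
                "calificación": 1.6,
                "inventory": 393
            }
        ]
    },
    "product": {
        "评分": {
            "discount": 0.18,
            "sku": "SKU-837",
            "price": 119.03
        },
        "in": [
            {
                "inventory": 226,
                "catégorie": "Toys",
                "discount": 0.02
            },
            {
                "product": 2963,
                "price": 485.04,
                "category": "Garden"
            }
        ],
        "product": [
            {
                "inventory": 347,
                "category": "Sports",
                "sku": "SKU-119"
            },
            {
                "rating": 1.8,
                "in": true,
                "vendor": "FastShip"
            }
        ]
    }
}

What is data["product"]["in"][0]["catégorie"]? "Toys"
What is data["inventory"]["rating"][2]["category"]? "Books"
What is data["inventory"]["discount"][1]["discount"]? 0.45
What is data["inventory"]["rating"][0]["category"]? "Sports"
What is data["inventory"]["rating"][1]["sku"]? "SKU-893"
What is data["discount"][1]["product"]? 8650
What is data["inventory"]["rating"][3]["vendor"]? "GlobalSupply"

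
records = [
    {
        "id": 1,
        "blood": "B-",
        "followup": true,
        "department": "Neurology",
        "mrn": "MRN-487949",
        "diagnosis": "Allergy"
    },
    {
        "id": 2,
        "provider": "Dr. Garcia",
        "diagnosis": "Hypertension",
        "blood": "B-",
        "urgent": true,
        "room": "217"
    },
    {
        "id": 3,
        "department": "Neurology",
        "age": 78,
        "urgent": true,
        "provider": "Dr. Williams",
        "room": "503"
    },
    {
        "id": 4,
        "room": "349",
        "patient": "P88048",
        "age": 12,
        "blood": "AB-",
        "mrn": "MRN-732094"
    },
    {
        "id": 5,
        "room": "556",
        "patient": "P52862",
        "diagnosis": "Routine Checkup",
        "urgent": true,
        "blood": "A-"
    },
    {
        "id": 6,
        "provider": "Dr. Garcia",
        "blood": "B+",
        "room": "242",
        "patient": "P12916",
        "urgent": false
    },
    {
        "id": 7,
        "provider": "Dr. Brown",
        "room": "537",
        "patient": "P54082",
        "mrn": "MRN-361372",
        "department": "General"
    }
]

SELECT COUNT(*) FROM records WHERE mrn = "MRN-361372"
1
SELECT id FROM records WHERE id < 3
[1, 2]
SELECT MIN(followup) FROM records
True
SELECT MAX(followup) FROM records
True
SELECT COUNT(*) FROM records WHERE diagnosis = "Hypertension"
1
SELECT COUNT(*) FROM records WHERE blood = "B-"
2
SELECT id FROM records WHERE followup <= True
[1]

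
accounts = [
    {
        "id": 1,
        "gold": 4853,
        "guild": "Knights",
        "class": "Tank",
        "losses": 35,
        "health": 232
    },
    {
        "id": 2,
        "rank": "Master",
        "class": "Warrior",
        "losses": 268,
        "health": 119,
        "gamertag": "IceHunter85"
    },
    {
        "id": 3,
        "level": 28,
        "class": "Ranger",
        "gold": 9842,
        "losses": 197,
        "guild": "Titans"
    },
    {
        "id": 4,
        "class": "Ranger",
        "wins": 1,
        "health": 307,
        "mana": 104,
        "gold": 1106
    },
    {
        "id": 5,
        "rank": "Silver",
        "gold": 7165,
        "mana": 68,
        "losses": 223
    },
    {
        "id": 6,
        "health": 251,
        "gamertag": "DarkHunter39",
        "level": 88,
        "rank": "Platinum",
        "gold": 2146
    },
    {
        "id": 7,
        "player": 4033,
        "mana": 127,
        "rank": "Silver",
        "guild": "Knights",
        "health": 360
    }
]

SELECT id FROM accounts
[1, 2, 3, 4, 5, 6, 7]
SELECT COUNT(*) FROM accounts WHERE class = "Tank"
1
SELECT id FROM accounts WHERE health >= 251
[4, 6, 7]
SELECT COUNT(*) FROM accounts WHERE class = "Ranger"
2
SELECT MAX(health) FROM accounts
360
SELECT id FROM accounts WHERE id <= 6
[1, 2, 3, 4, 5, 6]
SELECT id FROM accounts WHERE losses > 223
[2]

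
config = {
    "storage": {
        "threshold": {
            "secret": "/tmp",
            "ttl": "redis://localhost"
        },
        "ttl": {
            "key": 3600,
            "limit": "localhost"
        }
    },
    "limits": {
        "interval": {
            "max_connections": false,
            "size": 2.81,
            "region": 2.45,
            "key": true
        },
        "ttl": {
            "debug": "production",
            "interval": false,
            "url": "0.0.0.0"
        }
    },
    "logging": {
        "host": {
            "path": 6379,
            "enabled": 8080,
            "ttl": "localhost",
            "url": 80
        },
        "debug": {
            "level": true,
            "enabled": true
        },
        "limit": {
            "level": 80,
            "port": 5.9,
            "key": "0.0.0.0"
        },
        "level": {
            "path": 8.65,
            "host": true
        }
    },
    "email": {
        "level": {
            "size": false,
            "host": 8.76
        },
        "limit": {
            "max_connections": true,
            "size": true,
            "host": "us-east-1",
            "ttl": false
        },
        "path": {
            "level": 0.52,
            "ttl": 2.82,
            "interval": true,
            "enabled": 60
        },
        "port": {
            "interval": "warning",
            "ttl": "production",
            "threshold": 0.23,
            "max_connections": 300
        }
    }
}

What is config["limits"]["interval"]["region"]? 2.45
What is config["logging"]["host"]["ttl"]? "localhost"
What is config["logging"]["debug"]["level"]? True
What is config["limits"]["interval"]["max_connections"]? False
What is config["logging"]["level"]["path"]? 8.65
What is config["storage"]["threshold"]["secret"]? "/tmp"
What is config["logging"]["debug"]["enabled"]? True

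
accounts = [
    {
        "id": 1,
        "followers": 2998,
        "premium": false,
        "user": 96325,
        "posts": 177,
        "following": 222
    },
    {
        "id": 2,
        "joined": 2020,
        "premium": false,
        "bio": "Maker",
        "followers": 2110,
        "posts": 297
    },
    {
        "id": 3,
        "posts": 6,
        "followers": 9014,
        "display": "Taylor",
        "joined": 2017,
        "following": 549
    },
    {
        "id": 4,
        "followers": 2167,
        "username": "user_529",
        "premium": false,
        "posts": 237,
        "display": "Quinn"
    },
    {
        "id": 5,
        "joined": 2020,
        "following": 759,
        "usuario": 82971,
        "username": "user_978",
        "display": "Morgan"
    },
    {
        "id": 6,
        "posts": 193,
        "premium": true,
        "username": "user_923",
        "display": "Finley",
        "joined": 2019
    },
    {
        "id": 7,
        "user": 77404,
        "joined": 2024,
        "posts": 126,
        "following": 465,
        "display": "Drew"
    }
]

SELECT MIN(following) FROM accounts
222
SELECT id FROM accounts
[1, 2, 3, 4, 5, 6, 7]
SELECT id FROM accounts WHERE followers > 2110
[1, 3, 4]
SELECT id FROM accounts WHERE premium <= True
[1, 2, 4, 6]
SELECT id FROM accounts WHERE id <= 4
[1, 2, 3, 4]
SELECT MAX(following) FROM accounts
759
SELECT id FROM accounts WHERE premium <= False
[1, 2, 4]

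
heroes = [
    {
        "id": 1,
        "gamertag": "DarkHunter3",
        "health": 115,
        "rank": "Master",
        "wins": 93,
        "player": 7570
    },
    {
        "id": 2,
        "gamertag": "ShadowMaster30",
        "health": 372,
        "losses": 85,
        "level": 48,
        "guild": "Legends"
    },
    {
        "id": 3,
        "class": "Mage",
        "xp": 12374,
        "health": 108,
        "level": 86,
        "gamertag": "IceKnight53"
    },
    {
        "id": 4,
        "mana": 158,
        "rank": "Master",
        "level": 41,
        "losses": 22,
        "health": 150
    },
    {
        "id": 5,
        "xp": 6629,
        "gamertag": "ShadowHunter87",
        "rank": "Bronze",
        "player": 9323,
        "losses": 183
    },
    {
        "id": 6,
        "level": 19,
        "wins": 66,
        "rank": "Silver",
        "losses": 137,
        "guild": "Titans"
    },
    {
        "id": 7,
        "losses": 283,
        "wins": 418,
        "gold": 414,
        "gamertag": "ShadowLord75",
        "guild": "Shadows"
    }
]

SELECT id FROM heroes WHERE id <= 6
[1, 2, 3, 4, 5, 6]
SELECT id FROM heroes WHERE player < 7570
[]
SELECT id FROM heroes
[1, 2, 3, 4, 5, 6, 7]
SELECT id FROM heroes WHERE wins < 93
[6]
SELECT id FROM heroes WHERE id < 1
[]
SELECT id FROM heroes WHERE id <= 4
[1, 2, 3, 4]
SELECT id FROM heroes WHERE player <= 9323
[1, 5]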